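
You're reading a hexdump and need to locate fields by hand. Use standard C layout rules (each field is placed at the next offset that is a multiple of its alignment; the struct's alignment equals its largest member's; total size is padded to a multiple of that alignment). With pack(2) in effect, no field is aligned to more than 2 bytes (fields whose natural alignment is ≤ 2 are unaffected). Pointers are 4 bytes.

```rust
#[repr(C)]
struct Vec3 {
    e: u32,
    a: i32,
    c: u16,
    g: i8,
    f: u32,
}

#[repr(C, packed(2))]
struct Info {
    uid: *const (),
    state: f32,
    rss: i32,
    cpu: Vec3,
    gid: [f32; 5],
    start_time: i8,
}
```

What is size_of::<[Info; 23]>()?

Vec3: e at 0 (size 4, align 4) → ends 4; a at 4 (size 4, align 4) → ends 8; c at 8 (size 2, align 2) → ends 10; g at 10 (size 1, align 1) → ends 11; pad 1 to align 4 for f; f at 12 (size 4, align 4) → ends 16; total 16 bytes, alignment 4
uid at 0 (size 4, align 2) → ends 4
state at 4 (size 4, align 2) → ends 8
rss at 8 (size 4, align 2) → ends 12
cpu at 12 (size 16, align 2) → ends 28
gid at 28 (size 20, align 2) → ends 48
start_time at 48 (size 1, align 1) → ends 49
tail pad 1 to reach multiple of 2
total 50 bytes, alignment 2
array of 23: 23 × 50 = 1150

1150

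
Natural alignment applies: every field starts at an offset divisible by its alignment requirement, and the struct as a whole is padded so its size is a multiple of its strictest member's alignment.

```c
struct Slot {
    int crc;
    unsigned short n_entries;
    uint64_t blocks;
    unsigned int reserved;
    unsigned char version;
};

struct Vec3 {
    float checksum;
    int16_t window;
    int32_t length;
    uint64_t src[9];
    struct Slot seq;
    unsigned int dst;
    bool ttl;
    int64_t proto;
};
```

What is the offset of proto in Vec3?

120

Slot: 0..4  crc  (4B, 4-aligned); 4..6  n_entries  (2B, 2-aligned); 6..8  -- padding (2B); 8..16  blocks  (8B, 8-aligned); 16..20  reserved  (4B, 4-aligned); 20..21  version  (1B, 1-aligned); 21..24  -- tail padding (3B); sizeof = 24, alignof = 8
0..4  checksum  (4B, 4-aligned)
4..6  window  (2B, 2-aligned)
6..8  -- padding (2B)
8..12  length  (4B, 4-aligned)
12..16  -- padding (4B)
16..88  src  (72B, 8-aligned)
88..112  seq  (24B, 8-aligned)
112..116  dst  (4B, 4-aligned)
116..117  ttl  (1B, 1-aligned)
117..120  -- padding (3B)
120..128  proto  (8B, 8-aligned)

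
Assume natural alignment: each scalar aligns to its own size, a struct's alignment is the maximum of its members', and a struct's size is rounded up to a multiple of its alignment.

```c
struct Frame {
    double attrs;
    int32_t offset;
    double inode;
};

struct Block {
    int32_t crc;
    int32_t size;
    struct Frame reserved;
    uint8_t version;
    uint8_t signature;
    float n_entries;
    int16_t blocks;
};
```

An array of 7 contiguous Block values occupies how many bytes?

Frame: @0: attrs [8B, align 8] → 8; @8: offset [4B, align 4] → 12; +4 pad (align 8); @16: inode [8B, align 8] → 24; size 24, align 8
@0: crc [4B, align 4] → 4
@4: size [4B, align 4] → 8
@8: reserved [24B, align 8] → 32
@32: version [1B, align 1] → 33
@33: signature [1B, align 1] → 34
+2 pad (align 4)
@36: n_entries [4B, align 4] → 40
@40: blocks [2B, align 2] → 42
+6 tail pad (align 8)
size 48, align 8
array of 7: 7 × 48 = 336

336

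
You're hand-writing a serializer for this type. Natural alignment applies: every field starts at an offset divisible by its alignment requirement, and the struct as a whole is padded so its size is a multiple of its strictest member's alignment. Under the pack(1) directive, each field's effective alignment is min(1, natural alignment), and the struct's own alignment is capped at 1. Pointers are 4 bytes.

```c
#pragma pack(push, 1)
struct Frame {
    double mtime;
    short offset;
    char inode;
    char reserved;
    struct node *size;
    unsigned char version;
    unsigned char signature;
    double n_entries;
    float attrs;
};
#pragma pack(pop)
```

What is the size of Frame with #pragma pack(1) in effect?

30

0..8  mtime  (8B, 1-aligned)
8..10  offset  (2B, 1-aligned)
10..11  inode  (1B, 1-aligned)
11..12  reserved  (1B, 1-aligned)
12..16  size  (4B, 1-aligned)
16..17  version  (1B, 1-aligned)
17..18  signature  (1B, 1-aligned)
18..26  n_entries  (8B, 1-aligned)
26..30  attrs  (4B, 1-aligned)
sizeof = 30, alignof = 1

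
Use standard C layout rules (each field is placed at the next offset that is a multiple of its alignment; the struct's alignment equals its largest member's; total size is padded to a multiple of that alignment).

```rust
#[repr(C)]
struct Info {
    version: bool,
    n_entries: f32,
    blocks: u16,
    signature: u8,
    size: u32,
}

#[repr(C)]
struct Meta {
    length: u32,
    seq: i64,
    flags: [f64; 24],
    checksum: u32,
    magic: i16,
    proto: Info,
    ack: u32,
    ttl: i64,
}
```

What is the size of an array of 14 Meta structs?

3472

Info: @0: version [1B, align 1] → 1; +3 pad (align 4); @4: n_entries [4B, align 4] → 8; @8: blocks [2B, align 2] → 10; @10: signature [1B, align 1] → 11; +1 pad (align 4); @12: size [4B, align 4] → 16; size 16, align 4
@0: length [4B, align 4] → 4
+4 pad (align 8)
@8: seq [8B, align 8] → 16
@16: flags [192B, align 8] → 208
@208: checksum [4B, align 4] → 212
@212: magic [2B, align 2] → 214
+2 pad (align 4)
@216: proto [16B, align 4] → 232
@232: ack [4B, align 4] → 236
+4 pad (align 8)
@240: ttl [8B, align 8] → 248
size 248, align 8
array of 14: 14 × 248 = 3472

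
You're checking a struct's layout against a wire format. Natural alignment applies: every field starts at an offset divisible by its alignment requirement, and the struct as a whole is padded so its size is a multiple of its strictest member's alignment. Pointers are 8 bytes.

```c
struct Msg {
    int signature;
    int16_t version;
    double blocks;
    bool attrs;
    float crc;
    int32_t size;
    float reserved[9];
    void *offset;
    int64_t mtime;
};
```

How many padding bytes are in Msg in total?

signature at 0 (size 4, align 4) → ends 4
version at 4 (size 2, align 2) → ends 6
pad 2 to align 8 for blocks
blocks at 8 (size 8, align 8) → ends 16
attrs at 16 (size 1, align 1) → ends 17
pad 3 to align 4 for crc
crc at 20 (size 4, align 4) → ends 24
size at 24 (size 4, align 4) → ends 28
reserved at 28 (size 36, align 4) → ends 64
offset at 64 (size 8, align 8) → ends 72
mtime at 72 (size 8, align 8) → ends 80
total 80 bytes, alignment 8
data bytes 75, size 80 → padding 5

5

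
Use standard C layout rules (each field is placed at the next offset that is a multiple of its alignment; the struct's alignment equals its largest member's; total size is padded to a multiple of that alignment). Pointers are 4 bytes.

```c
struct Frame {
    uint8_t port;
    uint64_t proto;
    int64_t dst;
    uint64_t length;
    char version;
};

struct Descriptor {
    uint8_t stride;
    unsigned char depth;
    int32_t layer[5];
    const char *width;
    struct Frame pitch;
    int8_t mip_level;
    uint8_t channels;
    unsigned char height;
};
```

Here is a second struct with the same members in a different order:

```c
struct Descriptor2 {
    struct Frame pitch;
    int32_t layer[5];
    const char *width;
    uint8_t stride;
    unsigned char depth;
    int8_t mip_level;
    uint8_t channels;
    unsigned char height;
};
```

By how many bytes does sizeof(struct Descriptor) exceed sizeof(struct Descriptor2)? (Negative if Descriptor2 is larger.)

Frame: 0..1  port  (1B, 1-aligned); 1..8  -- padding (7B); 8..16  proto  (8B, 8-aligned); 16..24  dst  (8B, 8-aligned); 24..32  length  (8B, 8-aligned); 32..33  version  (1B, 1-aligned); 33..40  -- tail padding (7B); sizeof = 40, alignof = 8
0..1  stride  (1B, 1-aligned)
1..2  depth  (1B, 1-aligned)
2..4  -- padding (2B)
4..24  layer  (20B, 4-aligned)
24..28  width  (4B, 4-aligned)
28..32  -- padding (4B)
32..72  pitch  (40B, 8-aligned)
72..73  mip_level  (1B, 1-aligned)
73..74  channels  (1B, 1-aligned)
74..75  height  (1B, 1-aligned)
75..80  -- tail padding (5B)
sizeof = 80, alignof = 8
— Descriptor2 —
0..40  pitch  (40B, 8-aligned)
40..60  layer  (20B, 4-aligned)
60..64  width  (4B, 4-aligned)
64..65  stride  (1B, 1-aligned)
65..66  depth  (1B, 1-aligned)
66..67  mip_level  (1B, 1-aligned)
67..68  channels  (1B, 1-aligned)
68..69  height  (1B, 1-aligned)
69..72  -- tail padding (3B)
sizeof = 72, alignof = 8
80 − 72 = 8

8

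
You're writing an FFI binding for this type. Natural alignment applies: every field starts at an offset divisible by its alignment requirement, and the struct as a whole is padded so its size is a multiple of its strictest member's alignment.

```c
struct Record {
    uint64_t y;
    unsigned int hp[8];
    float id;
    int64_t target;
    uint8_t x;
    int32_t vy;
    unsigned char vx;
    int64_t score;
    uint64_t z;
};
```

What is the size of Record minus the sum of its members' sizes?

y at 0 (size 8, align 8) → ends 8
hp at 8 (size 32, align 4) → ends 40
id at 40 (size 4, align 4) → ends 44
pad 4 to align 8 for target
target at 48 (size 8, align 8) → ends 56
x at 56 (size 1, align 1) → ends 57
pad 3 to align 4 for vy
vy at 60 (size 4, align 4) → ends 64
vx at 64 (size 1, align 1) → ends 65
pad 7 to align 8 for score
score at 72 (size 8, align 8) → ends 80
z at 80 (size 8, align 8) → ends 88
total 88 bytes, alignment 8
data bytes 74, size 88 → padding 14

14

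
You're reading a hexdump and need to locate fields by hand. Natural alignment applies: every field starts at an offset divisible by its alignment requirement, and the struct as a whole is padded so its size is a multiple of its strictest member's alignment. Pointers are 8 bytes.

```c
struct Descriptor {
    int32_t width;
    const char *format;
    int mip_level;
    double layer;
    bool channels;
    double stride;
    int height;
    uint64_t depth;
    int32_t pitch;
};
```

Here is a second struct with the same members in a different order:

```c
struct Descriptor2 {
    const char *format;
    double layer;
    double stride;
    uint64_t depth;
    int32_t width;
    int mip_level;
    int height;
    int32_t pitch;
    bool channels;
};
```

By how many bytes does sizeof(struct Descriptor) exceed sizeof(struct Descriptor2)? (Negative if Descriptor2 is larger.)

width at 0 (size 4, align 4) → ends 4
pad 4 to align 8 for format
format at 8 (size 8, align 8) → ends 16
mip_level at 16 (size 4, align 4) → ends 20
pad 4 to align 8 for layer
layer at 24 (size 8, align 8) → ends 32
channels at 32 (size 1, align 1) → ends 33
pad 7 to align 8 for stride
stride at 40 (size 8, align 8) → ends 48
height at 48 (size 4, align 4) → ends 52
pad 4 to align 8 for depth
depth at 56 (size 8, align 8) → ends 64
pitch at 64 (size 4, align 4) → ends 68
tail pad 4 to reach multiple of 8
total 72 bytes, alignment 8
— Descriptor2 —
format at 0 (size 8, align 8) → ends 8
layer at 8 (size 8, align 8) → ends 16
stride at 16 (size 8, align 8) → ends 24
depth at 24 (size 8, align 8) → ends 32
width at 32 (size 4, align 4) → ends 36
mip_level at 36 (size 4, align 4) → ends 40
height at 40 (size 4, align 4) → ends 44
pitch at 44 (size 4, align 4) → ends 48
channels at 48 (size 1, align 1) → ends 49
tail pad 7 to reach multiple of 8
total 56 bytes, alignment 8
72 − 56 = 16

16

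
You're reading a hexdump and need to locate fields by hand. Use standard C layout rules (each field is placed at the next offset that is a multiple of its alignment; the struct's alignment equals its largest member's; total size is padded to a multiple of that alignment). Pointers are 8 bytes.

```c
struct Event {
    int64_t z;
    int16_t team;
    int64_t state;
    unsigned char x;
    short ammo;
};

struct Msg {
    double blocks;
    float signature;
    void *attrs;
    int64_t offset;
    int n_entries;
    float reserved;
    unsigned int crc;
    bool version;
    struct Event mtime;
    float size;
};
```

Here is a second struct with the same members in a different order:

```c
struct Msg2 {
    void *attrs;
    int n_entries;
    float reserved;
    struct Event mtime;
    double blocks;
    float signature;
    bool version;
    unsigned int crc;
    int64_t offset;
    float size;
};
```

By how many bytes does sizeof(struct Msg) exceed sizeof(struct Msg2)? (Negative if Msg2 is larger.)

0

Event: @0: z [8B, align 8] → 8; @8: team [2B, align 2] → 10; +6 pad (align 8); @16: state [8B, align 8] → 24; @24: x [1B, align 1] → 25; +1 pad (align 2); @26: ammo [2B, align 2] → 28; +4 tail pad (align 8); size 32, align 8
@0: blocks [8B, align 8] → 8
@8: signature [4B, align 4] → 12
+4 pad (align 8)
@16: attrs [8B, align 8] → 24
@24: offset [8B, align 8] → 32
@32: n_entries [4B, align 4] → 36
@36: reserved [4B, align 4] → 40
@40: crc [4B, align 4] → 44
@44: version [1B, align 1] → 45
+3 pad (align 8)
@48: mtime [32B, align 8] → 80
@80: size [4B, align 4] → 84
+4 tail pad (align 8)
size 88, align 8
— Msg2 —
@0: attrs [8B, align 8] → 8
@8: n_entries [4B, align 4] → 12
@12: reserved [4B, align 4] → 16
@16: mtime [32B, align 8] → 48
@48: blocks [8B, align 8] → 56
@56: signature [4B, align 4] → 60
@60: version [1B, align 1] → 61
+3 pad (align 4)
@64: crc [4B, align 4] → 68
+4 pad (align 8)
@72: offset [8B, align 8] → 80
@80: size [4B, align 4] → 84
+4 tail pad (align 8)
size 88, align 8
88 − 88 = 0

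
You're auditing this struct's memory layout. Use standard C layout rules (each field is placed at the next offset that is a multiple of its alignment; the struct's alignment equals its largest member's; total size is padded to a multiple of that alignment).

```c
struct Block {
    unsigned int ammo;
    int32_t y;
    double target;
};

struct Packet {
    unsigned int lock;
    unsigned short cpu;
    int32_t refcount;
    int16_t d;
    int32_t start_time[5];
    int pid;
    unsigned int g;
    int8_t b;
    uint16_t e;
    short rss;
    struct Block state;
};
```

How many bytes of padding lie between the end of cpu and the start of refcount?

Block: 0..4  ammo  (4B, 4-aligned); 4..8  y  (4B, 4-aligned); 8..16  target  (8B, 8-aligned); sizeof = 16, alignof = 8
0..4  lock  (4B, 4-aligned)
4..6  cpu  (2B, 2-aligned)
6..8  -- padding (2B)
8..12  refcount  (4B, 4-aligned)

2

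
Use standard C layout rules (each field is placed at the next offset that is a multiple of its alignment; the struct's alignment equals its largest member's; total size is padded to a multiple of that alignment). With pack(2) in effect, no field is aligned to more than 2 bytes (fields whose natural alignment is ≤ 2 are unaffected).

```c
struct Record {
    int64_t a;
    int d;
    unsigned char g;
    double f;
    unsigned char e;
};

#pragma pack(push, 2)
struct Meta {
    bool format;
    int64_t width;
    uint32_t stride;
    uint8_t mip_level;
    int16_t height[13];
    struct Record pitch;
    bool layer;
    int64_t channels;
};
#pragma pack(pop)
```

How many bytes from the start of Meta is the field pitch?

42

Record: @0: a [8B, align 8] → 8; @8: d [4B, align 4] → 12; @12: g [1B, align 1] → 13; +3 pad (align 8); @16: f [8B, align 8] → 24; @24: e [1B, align 1] → 25; +7 tail pad (align 8); size 32, align 8
@0: format [1B, align 1] → 1
+1 pad (align 2)
@2: width [8B, align 2] → 10
@10: stride [4B, align 2] → 14
@14: mip_level [1B, align 1] → 15
+1 pad (align 2)
@16: height [26B, align 2] → 42
@42: pitch [32B, align 2] → 74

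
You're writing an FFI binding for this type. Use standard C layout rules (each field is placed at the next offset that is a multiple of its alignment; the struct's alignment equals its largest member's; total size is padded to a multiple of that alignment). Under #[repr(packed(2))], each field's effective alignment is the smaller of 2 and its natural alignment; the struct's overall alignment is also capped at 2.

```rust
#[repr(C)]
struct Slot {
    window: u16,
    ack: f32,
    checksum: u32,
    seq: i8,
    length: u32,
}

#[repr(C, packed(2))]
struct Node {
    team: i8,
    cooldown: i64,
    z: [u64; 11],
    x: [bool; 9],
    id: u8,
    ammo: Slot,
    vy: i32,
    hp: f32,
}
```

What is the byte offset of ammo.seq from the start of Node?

Slot: @0: window [2B, align 2] → 2; +2 pad (align 4); @4: ack [4B, align 4] → 8; @8: checksum [4B, align 4] → 12; @12: seq [1B, align 1] → 13; +3 pad (align 4); @16: length [4B, align 4] → 20; size 20, align 4
@0: team [1B, align 1] → 1
+1 pad (align 2)
@2: cooldown [8B, align 2] → 10
@10: z [88B, align 2] → 98
@98: x [9B, align 1] → 107
@107: id [1B, align 1] → 108
@108: ammo [20B, align 2] → 128
within Slot: seq at 12
108 + 12 = 120

120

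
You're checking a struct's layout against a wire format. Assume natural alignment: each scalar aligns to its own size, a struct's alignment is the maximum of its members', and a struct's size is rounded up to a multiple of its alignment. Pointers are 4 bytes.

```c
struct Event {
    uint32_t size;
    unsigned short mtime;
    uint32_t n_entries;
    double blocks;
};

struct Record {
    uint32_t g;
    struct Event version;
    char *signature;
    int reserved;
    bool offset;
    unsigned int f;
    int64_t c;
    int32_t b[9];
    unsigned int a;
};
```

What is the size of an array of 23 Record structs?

2208

Event: 0..4  size  (4B, 4-aligned); 4..6  mtime  (2B, 2-aligned); 6..8  -- padding (2B); 8..12  n_entries  (4B, 4-aligned); 12..16  -- padding (4B); 16..24  blocks  (8B, 8-aligned); sizeof = 24, alignof = 8
0..4  g  (4B, 4-aligned)
4..8  -- padding (4B)
8..32  version  (24B, 8-aligned)
32..36  signature  (4B, 4-aligned)
36..40  reserved  (4B, 4-aligned)
40..41  offset  (1B, 1-aligned)
41..44  -- padding (3B)
44..48  f  (4B, 4-aligned)
48..56  c  (8B, 8-aligned)
56..92  b  (36B, 4-aligned)
92..96  a  (4B, 4-aligned)
sizeof = 96, alignof = 8
array of 23: 23 × 96 = 2208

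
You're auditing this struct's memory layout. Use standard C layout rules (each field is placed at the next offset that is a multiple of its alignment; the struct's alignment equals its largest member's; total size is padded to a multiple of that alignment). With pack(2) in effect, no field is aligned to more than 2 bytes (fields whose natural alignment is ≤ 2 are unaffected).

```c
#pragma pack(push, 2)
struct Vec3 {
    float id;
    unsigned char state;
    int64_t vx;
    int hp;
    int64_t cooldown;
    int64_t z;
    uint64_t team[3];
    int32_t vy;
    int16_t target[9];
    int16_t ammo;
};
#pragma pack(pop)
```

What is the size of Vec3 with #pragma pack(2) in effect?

id at 0 (size 4, align 2) → ends 4
state at 4 (size 1, align 1) → ends 5
pad 1 to align 2 for vx
vx at 6 (size 8, align 2) → ends 14
hp at 14 (size 4, align 2) → ends 18
cooldown at 18 (size 8, align 2) → ends 26
z at 26 (size 8, align 2) → ends 34
team at 34 (size 24, align 2) → ends 58
vy at 58 (size 4, align 2) → ends 62
target at 62 (size 18, align 2) → ends 80
ammo at 80 (size 2, align 2) → ends 82
total 82 bytes, alignment 2

82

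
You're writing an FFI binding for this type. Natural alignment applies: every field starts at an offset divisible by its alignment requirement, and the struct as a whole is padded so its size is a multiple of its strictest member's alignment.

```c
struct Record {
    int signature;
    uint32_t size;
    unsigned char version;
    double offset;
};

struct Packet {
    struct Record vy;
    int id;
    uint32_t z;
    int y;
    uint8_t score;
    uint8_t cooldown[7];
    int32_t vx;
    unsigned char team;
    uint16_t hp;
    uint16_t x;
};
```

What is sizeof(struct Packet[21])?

1176

Record: @0: signature [4B, align 4] → 4; @4: size [4B, align 4] → 8; @8: version [1B, align 1] → 9; +7 pad (align 8); @16: offset [8B, align 8] → 24; size 24, align 8
@0: vy [24B, align 8] → 24
@24: id [4B, align 4] → 28
@28: z [4B, align 4] → 32
@32: y [4B, align 4] → 36
@36: score [1B, align 1] → 37
@37: cooldown [7B, align 1] → 44
@44: vx [4B, align 4] → 48
@48: team [1B, align 1] → 49
+1 pad (align 2)
@50: hp [2B, align 2] → 52
@52: x [2B, align 2] → 54
+2 tail pad (align 8)
size 56, align 8
array of 21: 21 × 56 = 1176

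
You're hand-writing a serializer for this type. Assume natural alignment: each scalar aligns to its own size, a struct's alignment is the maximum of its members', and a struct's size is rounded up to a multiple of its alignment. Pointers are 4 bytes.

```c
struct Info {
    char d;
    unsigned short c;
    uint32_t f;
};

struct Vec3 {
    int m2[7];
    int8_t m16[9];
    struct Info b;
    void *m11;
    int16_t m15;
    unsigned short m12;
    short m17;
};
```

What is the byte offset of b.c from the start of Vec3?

Info: d at 0 (size 1, align 1) → ends 1; pad 1 to align 2 for c; c at 2 (size 2, align 2) → ends 4; f at 4 (size 4, align 4) → ends 8; total 8 bytes, alignment 4
m2 at 0 (size 28, align 4) → ends 28
m16 at 28 (size 9, align 1) → ends 37
pad 3 to align 4 for b
b at 40 (size 8, align 4) → ends 48
within Info: c at 2
40 + 2 = 42

42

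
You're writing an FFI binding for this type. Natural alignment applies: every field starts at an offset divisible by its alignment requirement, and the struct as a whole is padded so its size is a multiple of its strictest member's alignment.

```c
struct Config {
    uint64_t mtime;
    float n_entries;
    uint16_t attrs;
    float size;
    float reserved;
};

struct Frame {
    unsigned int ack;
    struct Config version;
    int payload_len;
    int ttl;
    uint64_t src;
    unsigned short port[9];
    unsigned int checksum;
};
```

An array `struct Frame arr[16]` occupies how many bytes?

1152

Config: @0: mtime [8B, align 8] → 8; @8: n_entries [4B, align 4] → 12; @12: attrs [2B, align 2] → 14; +2 pad (align 4); @16: size [4B, align 4] → 20; @20: reserved [4B, align 4] → 24; size 24, align 8
@0: ack [4B, align 4] → 4
+4 pad (align 8)
@8: version [24B, align 8] → 32
@32: payload_len [4B, align 4] → 36
@36: ttl [4B, align 4] → 40
@40: src [8B, align 8] → 48
@48: port [18B, align 2] → 66
+2 pad (align 4)
@68: checksum [4B, align 4] → 72
size 72, align 8
array of 16: 16 × 72 = 1152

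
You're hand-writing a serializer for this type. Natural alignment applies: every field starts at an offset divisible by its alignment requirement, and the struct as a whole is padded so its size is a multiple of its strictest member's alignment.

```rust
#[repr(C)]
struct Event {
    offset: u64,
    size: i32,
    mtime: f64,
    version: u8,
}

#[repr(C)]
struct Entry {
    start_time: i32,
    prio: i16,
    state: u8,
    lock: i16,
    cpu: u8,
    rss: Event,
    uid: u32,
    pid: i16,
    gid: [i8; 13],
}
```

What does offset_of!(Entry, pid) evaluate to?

Event: offset at 0 (size 8, align 8) → ends 8; size at 8 (size 4, align 4) → ends 12; pad 4 to align 8 for mtime; mtime at 16 (size 8, align 8) → ends 24; version at 24 (size 1, align 1) → ends 25; tail pad 7 to reach multiple of 8; total 32 bytes, alignment 8
start_time at 0 (size 4, align 4) → ends 4
prio at 4 (size 2, align 2) → ends 6
state at 6 (size 1, align 1) → ends 7
pad 1 to align 2 for lock
lock at 8 (size 2, align 2) → ends 10
cpu at 10 (size 1, align 1) → ends 11
pad 5 to align 8 for rss
rss at 16 (size 32, align 8) → ends 48
uid at 48 (size 4, align 4) → ends 52
pid at 52 (size 2, align 2) → ends 54

52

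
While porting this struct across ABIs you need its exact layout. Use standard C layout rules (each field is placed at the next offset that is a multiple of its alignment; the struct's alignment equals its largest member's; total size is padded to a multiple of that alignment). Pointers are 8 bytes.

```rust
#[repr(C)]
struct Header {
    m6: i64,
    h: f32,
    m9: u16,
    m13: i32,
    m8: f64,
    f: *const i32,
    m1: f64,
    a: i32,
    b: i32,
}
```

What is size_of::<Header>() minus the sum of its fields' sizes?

6

@0: m6 [8B, align 8] → 8
@8: h [4B, align 4] → 12
@12: m9 [2B, align 2] → 14
+2 pad (align 4)
@16: m13 [4B, align 4] → 20
+4 pad (align 8)
@24: m8 [8B, align 8] → 32
@32: f [8B, align 8] → 40
@40: m1 [8B, align 8] → 48
@48: a [4B, align 4] → 52
@52: b [4B, align 4] → 56
size 56, align 8
data bytes 50, size 56 → padding 6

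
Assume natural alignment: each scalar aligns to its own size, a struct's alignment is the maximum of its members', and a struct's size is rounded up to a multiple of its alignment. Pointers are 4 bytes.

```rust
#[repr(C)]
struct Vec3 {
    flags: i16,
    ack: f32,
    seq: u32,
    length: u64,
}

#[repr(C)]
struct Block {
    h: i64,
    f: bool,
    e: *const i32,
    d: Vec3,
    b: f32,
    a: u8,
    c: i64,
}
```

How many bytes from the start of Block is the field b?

Vec3: @0: flags [2B, align 2] → 2; +2 pad (align 4); @4: ack [4B, align 4] → 8; @8: seq [4B, align 4] → 12; +4 pad (align 8); @16: length [8B, align 8] → 24; size 24, align 8
@0: h [8B, align 8] → 8
@8: f [1B, align 1] → 9
+3 pad (align 4)
@12: e [4B, align 4] → 16
@16: d [24B, align 8] → 40
@40: b [4B, align 4] → 44

40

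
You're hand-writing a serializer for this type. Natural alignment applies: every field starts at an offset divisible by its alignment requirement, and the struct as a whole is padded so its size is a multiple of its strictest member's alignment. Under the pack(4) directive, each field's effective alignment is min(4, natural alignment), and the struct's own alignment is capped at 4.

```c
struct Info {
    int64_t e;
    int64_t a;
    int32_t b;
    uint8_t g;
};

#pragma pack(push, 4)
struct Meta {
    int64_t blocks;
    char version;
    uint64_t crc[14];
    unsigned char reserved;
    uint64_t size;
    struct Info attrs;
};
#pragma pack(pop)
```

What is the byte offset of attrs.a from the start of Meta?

144

Info: e at 0 (size 8, align 8) → ends 8; a at 8 (size 8, align 8) → ends 16; b at 16 (size 4, align 4) → ends 20; g at 20 (size 1, align 1) → ends 21; tail pad 3 to reach multiple of 8; total 24 bytes, alignment 8
blocks at 0 (size 8, align 4) → ends 8
version at 8 (size 1, align 1) → ends 9
pad 3 to align 4 for crc
crc at 12 (size 112, align 4) → ends 124
reserved at 124 (size 1, align 1) → ends 125
pad 3 to align 4 for size
size at 128 (size 8, align 4) → ends 136
attrs at 136 (size 24, align 4) → ends 160
within Info: a at 8
136 + 8 = 144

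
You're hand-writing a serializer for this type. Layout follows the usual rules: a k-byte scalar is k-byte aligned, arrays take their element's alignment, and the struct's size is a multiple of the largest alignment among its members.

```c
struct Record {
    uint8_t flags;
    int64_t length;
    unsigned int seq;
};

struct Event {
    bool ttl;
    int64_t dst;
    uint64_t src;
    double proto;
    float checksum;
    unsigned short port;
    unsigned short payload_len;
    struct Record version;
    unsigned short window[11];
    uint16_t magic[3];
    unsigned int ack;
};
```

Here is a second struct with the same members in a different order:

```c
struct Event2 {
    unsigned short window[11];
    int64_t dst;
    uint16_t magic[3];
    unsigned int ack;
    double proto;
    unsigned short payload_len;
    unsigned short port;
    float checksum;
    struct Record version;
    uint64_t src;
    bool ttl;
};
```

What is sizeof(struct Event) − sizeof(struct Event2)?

-8

Record: 0..1  flags  (1B, 1-aligned); 1..8  -- padding (7B); 8..16  length  (8B, 8-aligned); 16..20  seq  (4B, 4-aligned); 20..24  -- tail padding (4B); sizeof = 24, alignof = 8
0..1  ttl  (1B, 1-aligned)
1..8  -- padding (7B)
8..16  dst  (8B, 8-aligned)
16..24  src  (8B, 8-aligned)
24..32  proto  (8B, 8-aligned)
32..36  checksum  (4B, 4-aligned)
36..38  port  (2B, 2-aligned)
38..40  payload_len  (2B, 2-aligned)
40..64  version  (24B, 8-aligned)
64..86  window  (22B, 2-aligned)
86..92  magic  (6B, 2-aligned)
92..96  ack  (4B, 4-aligned)
sizeof = 96, alignof = 8
— Event2 —
0..22  window  (22B, 2-aligned)
22..24  -- padding (2B)
24..32  dst  (8B, 8-aligned)
32..38  magic  (6B, 2-aligned)
38..40  -- padding (2B)
40..44  ack  (4B, 4-aligned)
44..48  -- padding (4B)
48..56  proto  (8B, 8-aligned)
56..58  payload_len  (2B, 2-aligned)
58..60  port  (2B, 2-aligned)
60..64  checksum  (4B, 4-aligned)
64..88  version  (24B, 8-aligned)
88..96  src  (8B, 8-aligned)
96..97  ttl  (1B, 1-aligned)
97..104  -- tail padding (7B)
sizeof = 104, alignof = 8
96 − 104 = -8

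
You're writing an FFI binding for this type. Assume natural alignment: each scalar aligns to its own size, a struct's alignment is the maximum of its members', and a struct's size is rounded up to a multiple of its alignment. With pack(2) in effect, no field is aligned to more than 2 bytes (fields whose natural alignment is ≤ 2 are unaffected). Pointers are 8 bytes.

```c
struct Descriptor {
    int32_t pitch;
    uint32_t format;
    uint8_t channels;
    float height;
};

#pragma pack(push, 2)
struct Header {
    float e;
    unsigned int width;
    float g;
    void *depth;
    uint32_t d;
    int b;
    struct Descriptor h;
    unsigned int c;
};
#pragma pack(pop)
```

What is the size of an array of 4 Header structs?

Descriptor: 0..4  pitch  (4B, 4-aligned); 4..8  format  (4B, 4-aligned); 8..9  channels  (1B, 1-aligned); 9..12  -- padding (3B); 12..16  height  (4B, 4-aligned); sizeof = 16, alignof = 4
0..4  e  (4B, 2-aligned)
4..8  width  (4B, 2-aligned)
8..12  g  (4B, 2-aligned)
12..20  depth  (8B, 2-aligned)
20..24  d  (4B, 2-aligned)
24..28  b  (4B, 2-aligned)
28..44  h  (16B, 2-aligned)
44..48  c  (4B, 2-aligned)
sizeof = 48, alignof = 2
array of 4: 4 × 48 = 192

192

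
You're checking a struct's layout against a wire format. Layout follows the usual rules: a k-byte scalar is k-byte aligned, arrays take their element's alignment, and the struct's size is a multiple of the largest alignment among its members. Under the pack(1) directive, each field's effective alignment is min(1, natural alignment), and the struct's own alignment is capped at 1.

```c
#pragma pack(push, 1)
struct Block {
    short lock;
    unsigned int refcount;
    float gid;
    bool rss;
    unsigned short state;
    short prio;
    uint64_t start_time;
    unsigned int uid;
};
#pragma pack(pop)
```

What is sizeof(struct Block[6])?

@0: lock [2B, align 1] → 2
@2: refcount [4B, align 1] → 6
@6: gid [4B, align 1] → 10
@10: rss [1B, align 1] → 11
@11: state [2B, align 1] → 13
@13: prio [2B, align 1] → 15
@15: start_time [8B, align 1] → 23
@23: uid [4B, align 1] → 27
size 27, align 1
array of 6: 6 × 27 = 162

162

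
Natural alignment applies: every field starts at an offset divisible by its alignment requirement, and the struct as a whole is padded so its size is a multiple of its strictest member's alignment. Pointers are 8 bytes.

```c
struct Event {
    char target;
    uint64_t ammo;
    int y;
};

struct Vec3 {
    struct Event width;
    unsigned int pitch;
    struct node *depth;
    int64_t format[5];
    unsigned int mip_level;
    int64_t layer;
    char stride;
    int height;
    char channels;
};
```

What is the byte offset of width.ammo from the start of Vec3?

8

Event: 0..1  target  (1B, 1-aligned); 1..8  -- padding (7B); 8..16  ammo  (8B, 8-aligned); 16..20  y  (4B, 4-aligned); 20..24  -- tail padding (4B); sizeof = 24, alignof = 8
0..24  width  (24B, 8-aligned)
within Event: ammo at 8
0 + 8 = 8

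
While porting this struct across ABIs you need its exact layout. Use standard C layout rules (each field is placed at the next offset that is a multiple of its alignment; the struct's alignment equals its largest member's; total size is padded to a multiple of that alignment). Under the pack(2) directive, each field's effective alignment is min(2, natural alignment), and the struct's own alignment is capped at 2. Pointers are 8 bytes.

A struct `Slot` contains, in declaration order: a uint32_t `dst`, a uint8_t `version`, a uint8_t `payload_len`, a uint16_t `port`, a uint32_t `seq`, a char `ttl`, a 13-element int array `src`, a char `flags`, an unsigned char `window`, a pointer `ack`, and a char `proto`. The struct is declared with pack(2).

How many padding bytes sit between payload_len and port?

0

dst at 0 (size 4, align 2) → ends 4
version at 4 (size 1, align 1) → ends 5
payload_len at 5 (size 1, align 1) → ends 6
port at 6 (size 2, align 2) → ends 8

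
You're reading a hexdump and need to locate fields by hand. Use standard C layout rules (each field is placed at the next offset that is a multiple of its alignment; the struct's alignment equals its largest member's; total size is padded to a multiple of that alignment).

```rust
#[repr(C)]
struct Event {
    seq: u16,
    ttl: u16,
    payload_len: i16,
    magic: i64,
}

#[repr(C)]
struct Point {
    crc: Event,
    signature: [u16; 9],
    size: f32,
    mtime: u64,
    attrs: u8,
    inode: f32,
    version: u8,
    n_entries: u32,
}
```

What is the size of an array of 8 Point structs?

Event: 0..2  seq  (2B, 2-aligned); 2..4  ttl  (2B, 2-aligned); 4..6  payload_len  (2B, 2-aligned); 6..8  -- padding (2B); 8..16  magic  (8B, 8-aligned); sizeof = 16, alignof = 8
0..16  crc  (16B, 8-aligned)
16..34  signature  (18B, 2-aligned)
34..36  -- padding (2B)
36..40  size  (4B, 4-aligned)
40..48  mtime  (8B, 8-aligned)
48..49  attrs  (1B, 1-aligned)
49..52  -- padding (3B)
52..56  inode  (4B, 4-aligned)
56..57  version  (1B, 1-aligned)
57..60  -- padding (3B)
60..64  n_entries  (4B, 4-aligned)
sizeof = 64, alignof = 8
array of 8: 8 × 64 = 512

512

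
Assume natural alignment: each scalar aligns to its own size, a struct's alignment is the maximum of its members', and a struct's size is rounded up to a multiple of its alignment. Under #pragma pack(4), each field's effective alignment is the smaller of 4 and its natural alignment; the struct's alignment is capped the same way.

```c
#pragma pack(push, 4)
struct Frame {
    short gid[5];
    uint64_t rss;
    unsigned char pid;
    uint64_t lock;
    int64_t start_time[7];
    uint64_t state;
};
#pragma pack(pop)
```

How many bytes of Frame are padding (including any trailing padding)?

gid at 0 (size 10, align 2) → ends 10
pad 2 to align 4 for rss
rss at 12 (size 8, align 4) → ends 20
pid at 20 (size 1, align 1) → ends 21
pad 3 to align 4 for lock
lock at 24 (size 8, align 4) → ends 32
start_time at 32 (size 56, align 4) → ends 88
state at 88 (size 8, align 4) → ends 96
total 96 bytes, alignment 4
data bytes 91, size 96 → padding 5

5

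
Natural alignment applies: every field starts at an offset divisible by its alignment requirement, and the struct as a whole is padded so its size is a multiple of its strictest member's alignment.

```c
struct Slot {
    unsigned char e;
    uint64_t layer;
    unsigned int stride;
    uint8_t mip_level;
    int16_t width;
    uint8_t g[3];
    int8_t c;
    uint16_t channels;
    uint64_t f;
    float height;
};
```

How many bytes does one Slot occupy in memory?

e at 0 (size 1, align 1) → ends 1
pad 7 to align 8 for layer
layer at 8 (size 8, align 8) → ends 16
stride at 16 (size 4, align 4) → ends 20
mip_level at 20 (size 1, align 1) → ends 21
pad 1 to align 2 for width
width at 22 (size 2, align 2) → ends 24
g at 24 (size 3, align 1) → ends 27
c at 27 (size 1, align 1) → ends 28
channels at 28 (size 2, align 2) → ends 30
pad 2 to align 8 for f
f at 32 (size 8, align 8) → ends 40
height at 40 (size 4, align 4) → ends 44
tail pad 4 to reach multiple of 8
total 48 bytes, alignment 8

48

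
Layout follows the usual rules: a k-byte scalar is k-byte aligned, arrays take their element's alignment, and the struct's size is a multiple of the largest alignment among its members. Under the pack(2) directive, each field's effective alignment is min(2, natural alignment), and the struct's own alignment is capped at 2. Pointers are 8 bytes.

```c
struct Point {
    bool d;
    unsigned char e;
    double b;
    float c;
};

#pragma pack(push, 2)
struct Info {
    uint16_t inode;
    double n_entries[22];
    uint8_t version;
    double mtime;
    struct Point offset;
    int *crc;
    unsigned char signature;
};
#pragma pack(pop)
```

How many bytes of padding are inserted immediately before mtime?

Point: 0..1  d  (1B, 1-aligned); 1..2  e  (1B, 1-aligned); 2..8  -- padding (6B); 8..16  b  (8B, 8-aligned); 16..20  c  (4B, 4-aligned); 20..24  -- tail padding (4B); sizeof = 24, alignof = 8
0..2  inode  (2B, 2-aligned)
2..178  n_entries  (176B, 2-aligned)
178..179  version  (1B, 1-aligned)
179..180  -- padding (1B)
180..188  mtime  (8B, 2-aligned)

1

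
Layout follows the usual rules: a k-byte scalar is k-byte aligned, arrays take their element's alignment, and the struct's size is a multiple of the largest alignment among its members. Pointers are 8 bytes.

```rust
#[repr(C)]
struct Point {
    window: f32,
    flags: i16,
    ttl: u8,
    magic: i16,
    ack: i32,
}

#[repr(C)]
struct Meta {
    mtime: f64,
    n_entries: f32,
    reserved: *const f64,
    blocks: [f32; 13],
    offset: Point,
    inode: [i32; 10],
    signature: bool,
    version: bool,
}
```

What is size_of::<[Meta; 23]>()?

3128

Point: 0..4  window  (4B, 4-aligned); 4..6  flags  (2B, 2-aligned); 6..7  ttl  (1B, 1-aligned); 7..8  -- padding (1B); 8..10  magic  (2B, 2-aligned); 10..12  -- padding (2B); 12..16  ack  (4B, 4-aligned); sizeof = 16, alignof = 4
0..8  mtime  (8B, 8-aligned)
8..12  n_entries  (4B, 4-aligned)
12..16  -- padding (4B)
16..24  reserved  (8B, 8-aligned)
24..76  blocks  (52B, 4-aligned)
76..92  offset  (16B, 4-aligned)
92..132  inode  (40B, 4-aligned)
132..133  signature  (1B, 1-aligned)
133..134  version  (1B, 1-aligned)
134..136  -- tail padding (2B)
sizeof = 136, alignof = 8
array of 23: 23 × 136 = 3128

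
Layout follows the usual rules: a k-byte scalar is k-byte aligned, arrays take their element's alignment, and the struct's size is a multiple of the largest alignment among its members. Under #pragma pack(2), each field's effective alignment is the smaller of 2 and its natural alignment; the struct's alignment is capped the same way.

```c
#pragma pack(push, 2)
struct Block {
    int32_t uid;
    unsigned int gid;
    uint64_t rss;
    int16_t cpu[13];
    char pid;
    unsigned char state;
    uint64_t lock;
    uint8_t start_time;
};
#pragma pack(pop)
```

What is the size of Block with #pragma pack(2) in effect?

54

uid at 0 (size 4, align 2) → ends 4
gid at 4 (size 4, align 2) → ends 8
rss at 8 (size 8, align 2) → ends 16
cpu at 16 (size 26, align 2) → ends 42
pid at 42 (size 1, align 1) → ends 43
state at 43 (size 1, align 1) → ends 44
lock at 44 (size 8, align 2) → ends 52
start_time at 52 (size 1, align 1) → ends 53
tail pad 1 to reach multiple of 2
total 54 bytes, alignment 2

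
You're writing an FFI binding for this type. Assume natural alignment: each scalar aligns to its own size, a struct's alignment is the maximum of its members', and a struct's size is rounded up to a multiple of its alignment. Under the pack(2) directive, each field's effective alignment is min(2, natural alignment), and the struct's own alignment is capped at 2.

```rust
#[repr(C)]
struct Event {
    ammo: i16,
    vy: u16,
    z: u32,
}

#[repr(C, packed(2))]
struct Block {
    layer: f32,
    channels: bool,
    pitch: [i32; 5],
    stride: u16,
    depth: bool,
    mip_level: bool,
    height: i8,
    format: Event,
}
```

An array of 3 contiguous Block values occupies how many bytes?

120

Event: 0..2  ammo  (2B, 2-aligned); 2..4  vy  (2B, 2-aligned); 4..8  z  (4B, 4-aligned); sizeof = 8, alignof = 4
0..4  layer  (4B, 2-aligned)
4..5  channels  (1B, 1-aligned)
5..6  -- padding (1B)
6..26  pitch  (20B, 2-aligned)
26..28  stride  (2B, 2-aligned)
28..29  depth  (1B, 1-aligned)
29..30  mip_level  (1B, 1-aligned)
30..31  height  (1B, 1-aligned)
31..32  -- padding (1B)
32..40  format  (8B, 2-aligned)
sizeof = 40, alignof = 2
array of 3: 3 × 40 = 120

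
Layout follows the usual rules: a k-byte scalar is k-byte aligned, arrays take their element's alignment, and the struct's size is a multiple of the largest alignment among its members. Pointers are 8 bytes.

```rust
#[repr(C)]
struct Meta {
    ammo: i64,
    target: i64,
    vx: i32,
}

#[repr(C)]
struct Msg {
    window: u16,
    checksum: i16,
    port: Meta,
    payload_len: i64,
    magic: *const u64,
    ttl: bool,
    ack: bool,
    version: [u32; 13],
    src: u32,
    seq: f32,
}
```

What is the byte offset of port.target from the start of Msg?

16

Meta: ammo at 0 (size 8, align 8) → ends 8; target at 8 (size 8, align 8) → ends 16; vx at 16 (size 4, align 4) → ends 20; tail pad 4 to reach multiple of 8; total 24 bytes, alignment 8
window at 0 (size 2, align 2) → ends 2
checksum at 2 (size 2, align 2) → ends 4
pad 4 to align 8 for port
port at 8 (size 24, align 8) → ends 32
within Meta: target at 8
8 + 8 = 16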